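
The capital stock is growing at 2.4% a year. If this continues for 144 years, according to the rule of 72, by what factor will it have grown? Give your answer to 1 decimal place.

Doubling time ≈ 72/2.4 = 30.00 years.
144 years / 30.00 ≈ 4.80 doublings → factor 2^4.80 ≈ 27.9.

≈ 27.9 times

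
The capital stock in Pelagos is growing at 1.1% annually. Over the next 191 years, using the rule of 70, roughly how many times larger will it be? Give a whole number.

Doubling time ≈ 70/1.1 = 63.64 years.
191/63.64 ≈ 3 doublings, so about 2^3 = 8×.

≈ 8 times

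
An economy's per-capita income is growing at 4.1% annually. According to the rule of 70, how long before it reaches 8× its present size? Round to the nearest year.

roughly 51 years

At 4.1% it doubles every 70/4.1 ≈ 17.07 years.
Getting to 8× needs 3 doublings: 3 × 17.07 ≈ 51 years.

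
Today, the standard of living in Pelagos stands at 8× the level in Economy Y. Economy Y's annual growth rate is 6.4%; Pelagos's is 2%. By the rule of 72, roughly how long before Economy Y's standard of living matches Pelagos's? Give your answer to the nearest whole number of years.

The growth-rate gap is 6.4% − 2% = 4.4 percentage points.
So the ratio between them halves every 72/4.4 ≈ 16.36 years.
An 8× gap closes after 3 halvings: 3 × 16.36 ≈ 49 years.

49 years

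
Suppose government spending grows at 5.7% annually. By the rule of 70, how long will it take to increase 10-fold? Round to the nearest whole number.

Doubling time ≈ 70/5.7 = 12.28 years.
Reaching 10× takes log₂(10) ≈ 3.32 doublings.
3.32 × 12.28 ≈ 41 years.

≈ 41 years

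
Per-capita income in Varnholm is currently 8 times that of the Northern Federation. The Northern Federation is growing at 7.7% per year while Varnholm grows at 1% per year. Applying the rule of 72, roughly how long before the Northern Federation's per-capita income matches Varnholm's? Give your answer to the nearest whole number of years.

The growth-rate gap is 7.7% − 1% = 6.7 percentage points.
So the ratio between them halves every 72/6.7 ≈ 10.75 years.
An 8 times gap closes after 3 halvings: 3 × 10.75 ≈ 32 years.

32 years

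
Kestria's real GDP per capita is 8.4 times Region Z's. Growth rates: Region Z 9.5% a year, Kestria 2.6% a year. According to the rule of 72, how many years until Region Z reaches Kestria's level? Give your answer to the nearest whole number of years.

Region Z gains on Kestria at 9.5% − 2.6% = 6.9 points a year.
At that relative rate the gap halves every 72/6.9 ≈ 10.43 years.
An 8.4 times gap takes log₂(8.4) ≈ 3.07 halvings to close: 3.07 × 10.43 ≈ 32 years.

approximately 32 years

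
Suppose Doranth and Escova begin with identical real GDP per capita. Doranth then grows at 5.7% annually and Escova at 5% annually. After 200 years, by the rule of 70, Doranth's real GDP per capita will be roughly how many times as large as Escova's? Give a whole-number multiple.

Only the 0.7-point difference matters.
70/0.7 ≈ 100.00 years per doubling of the ratio; 200 years gives 2.00 doublings, so ≈ 4×.

4 times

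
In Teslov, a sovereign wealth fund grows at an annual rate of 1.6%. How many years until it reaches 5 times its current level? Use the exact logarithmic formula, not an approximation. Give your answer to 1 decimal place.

101.4 years

t = ln(5) / ln(1 + 0.016) = 1.6094 / 0.015873 ≈ 101.39.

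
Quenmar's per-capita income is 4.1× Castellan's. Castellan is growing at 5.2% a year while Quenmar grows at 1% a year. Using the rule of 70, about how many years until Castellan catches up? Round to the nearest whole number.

34 years

What matters is the difference: 4.2 pp.
Rule of 70 on the gap: the ratio halves every 70/4.2 ≈ 16.67 years.
A 4.1× gap takes log₂(4.1) ≈ 2.04 halvings to close: 2.04 × 16.67 ≈ 34 years.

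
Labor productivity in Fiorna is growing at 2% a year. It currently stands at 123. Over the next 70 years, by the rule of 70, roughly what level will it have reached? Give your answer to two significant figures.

It doubles every 70/2 ≈ 35.00 years, so 70 years is 2.00 doublings.
2^2.00 ≈ 4.00; 123 × 4.00 ≈ 490.

≈ 490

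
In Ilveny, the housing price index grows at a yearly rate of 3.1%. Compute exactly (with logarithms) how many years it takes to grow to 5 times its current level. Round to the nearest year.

53 years

t = ln(5) / ln(1 + 0.031) = 1.6094 / 0.030529 ≈ 52.72.
≈ 53 years.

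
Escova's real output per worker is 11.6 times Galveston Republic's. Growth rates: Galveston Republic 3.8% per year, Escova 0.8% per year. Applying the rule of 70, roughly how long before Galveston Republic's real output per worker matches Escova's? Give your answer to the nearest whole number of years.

roughly 83 years

The growth-rate gap is 3.8% − 0.8% = 3 percentage points.
So the ratio between them halves every 70/3 ≈ 23.33 years.
An 11.6 times gap takes log₂(11.6) ≈ 3.54 halvings to close: 3.54 × 23.33 ≈ 83 years.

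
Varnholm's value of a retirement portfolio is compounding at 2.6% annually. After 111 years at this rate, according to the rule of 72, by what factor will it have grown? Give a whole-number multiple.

about 16 times

Doubling time ≈ 72/2.6 = 27.69 years.
111/27.69 ≈ 4 doublings, so about 2^4 = 16×.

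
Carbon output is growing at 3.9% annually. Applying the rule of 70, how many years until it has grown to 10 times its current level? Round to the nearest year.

60 years

At 3.9% it doubles every 70/3.9 ≈ 17.95 years.
Reaching 10× takes log₂(10) ≈ 3.32 doublings.
3.32 × 17.95 ≈ 60 years.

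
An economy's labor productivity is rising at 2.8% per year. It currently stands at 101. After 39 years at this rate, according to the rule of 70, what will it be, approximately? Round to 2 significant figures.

≈ 300

Doubling time ≈ 70/2.8 = 25.00 years.
39 years is 39/25.00 ≈ 1.56 doublings, a factor of 2^1.56 ≈ 2.95.
101 × 2.95 ≈ 300.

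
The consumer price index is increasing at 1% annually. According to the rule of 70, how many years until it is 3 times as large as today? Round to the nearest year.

At 1% it doubles every 70/1 ≈ 70.00 years.
Reaching 3× takes log₂(3) ≈ 1.58 doublings.
1.58 × 70.00 ≈ 111 years.

111 years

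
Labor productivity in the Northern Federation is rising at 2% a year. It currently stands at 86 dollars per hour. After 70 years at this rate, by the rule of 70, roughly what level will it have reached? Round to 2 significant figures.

It doubles every 70/2 ≈ 35.00 years, so 70 years is 2.00 doublings.
2^2.00 ≈ 4.00; 86 × 4.00 ≈ 340 dollars per hour.

340 dollars per hour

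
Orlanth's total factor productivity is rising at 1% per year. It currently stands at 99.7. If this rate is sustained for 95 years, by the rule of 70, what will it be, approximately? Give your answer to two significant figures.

roughly 260

It doubles every 70/1 ≈ 70.00 years, so 95 years is 1.36 doublings.
2^1.36 ≈ 2.57; 99.7 × 2.57 ≈ 260.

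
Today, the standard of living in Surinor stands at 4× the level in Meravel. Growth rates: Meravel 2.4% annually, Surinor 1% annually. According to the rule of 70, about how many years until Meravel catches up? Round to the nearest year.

Meravel gains on Surinor at 2.4% − 1% = 1.4 points a year.
At that relative rate the gap halves every 70/1.4 ≈ 50.00 years.
A 4× gap closes after 2 halvings: 2 × 50.00 ≈ 100 years.

about 100 years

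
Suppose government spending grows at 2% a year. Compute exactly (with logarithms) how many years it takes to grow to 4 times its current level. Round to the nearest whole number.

70 years

t = ln(4) / ln(1 + 0.02) = 1.3863 / 0.019803 ≈ 70.00.
≈ 70 years.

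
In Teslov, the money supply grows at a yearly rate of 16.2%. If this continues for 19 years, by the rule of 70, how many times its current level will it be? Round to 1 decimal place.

roughly 21.1 times

Doubling time ≈ 70/16.2 = 4.32 years.
19 years / 4.32 ≈ 4.40 doublings → factor 2^4.40 ≈ 21.1.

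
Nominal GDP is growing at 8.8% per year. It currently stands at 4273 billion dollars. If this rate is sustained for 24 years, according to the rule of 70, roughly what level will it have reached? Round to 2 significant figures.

It doubles every 70/8.8 ≈ 7.95 years, so 24 years is 3.02 doublings.
2^3.02 ≈ 8.11; 4273 × 8.11 ≈ 35000 billion dollars.

35000 billion dollars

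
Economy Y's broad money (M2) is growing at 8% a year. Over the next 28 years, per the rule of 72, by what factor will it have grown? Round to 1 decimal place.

≈ 8.6 times

Doubling time ≈ 72/8 = 9.00 years.
28 years / 9.00 ≈ 3.11 doublings → factor 2^3.11 ≈ 8.6.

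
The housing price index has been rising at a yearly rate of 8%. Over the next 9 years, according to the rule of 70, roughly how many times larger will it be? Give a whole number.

70/8 ≈ 8.75 years per doubling.
9 years fits 1 doubling: 2^1 = 2.

2 times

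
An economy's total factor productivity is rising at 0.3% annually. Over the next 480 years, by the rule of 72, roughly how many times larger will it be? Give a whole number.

around 4 times

72/0.3 ≈ 240.00 years per doubling.
480 years fits 2 doublings: 2^2 = 4.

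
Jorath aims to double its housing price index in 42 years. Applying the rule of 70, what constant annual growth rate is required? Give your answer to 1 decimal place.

70 / 42 ≈ 1.67, so about 1.7% a year.

roughly 1.7%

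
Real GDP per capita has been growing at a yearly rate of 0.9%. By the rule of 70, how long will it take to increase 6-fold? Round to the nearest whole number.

201 years

One doubling takes 70/0.9 = 77.78 years.
Reaching 6× takes log₂(6) ≈ 2.58 doublings.
2.58 × 77.78 ≈ 201 years.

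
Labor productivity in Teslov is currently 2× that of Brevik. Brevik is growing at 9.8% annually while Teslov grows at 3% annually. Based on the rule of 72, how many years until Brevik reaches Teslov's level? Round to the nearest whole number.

approximately 11 years

The growth-rate gap is 9.8% − 3% = 6.8 percentage points.
So the ratio between them halves every 72/6.8 ≈ 10.59 years.
A 2× gap closes after 1 halving: 1 × 10.59 ≈ 11 years.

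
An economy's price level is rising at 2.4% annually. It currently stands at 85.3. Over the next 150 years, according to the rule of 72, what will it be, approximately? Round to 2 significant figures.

Doubling time ≈ 72/2.4 = 30.00 years.
150 years is 150/30.00 ≈ 5.00 doublings, a factor of 2^5.00 ≈ 32.00.
85.3 × 32.00 ≈ 2700.

≈ 2700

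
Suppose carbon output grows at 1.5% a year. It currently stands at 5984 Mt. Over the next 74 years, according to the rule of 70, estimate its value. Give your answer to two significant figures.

It doubles every 70/1.5 ≈ 46.67 years, so 74 years is 1.59 doublings.
2^1.59 ≈ 3.01; 5984 × 3.01 ≈ 18000 Mt.

about 18000 Mt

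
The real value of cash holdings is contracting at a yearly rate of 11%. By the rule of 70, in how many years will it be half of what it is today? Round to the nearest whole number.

Falling at 11%, it halves about every 70/11 = 6.36 years.

roughly 6 years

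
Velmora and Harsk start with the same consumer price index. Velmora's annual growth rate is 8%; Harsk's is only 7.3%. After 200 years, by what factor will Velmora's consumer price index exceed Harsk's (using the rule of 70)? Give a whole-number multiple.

roughly 4 times

Rate gap = 8% − 7.3% = 0.7 points.
The ratio doubles every 70/0.7 ≈ 100.00 years.
200/100.00 ≈ 2.00 doublings → ratio ≈ 2^2.00 ≈ 4.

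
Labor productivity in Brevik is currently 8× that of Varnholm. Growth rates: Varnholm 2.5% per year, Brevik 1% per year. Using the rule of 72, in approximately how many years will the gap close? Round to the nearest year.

What matters is the difference: 1.5 pp.
Rule of 72 on the gap: the ratio halves every 72/1.5 ≈ 48.00 years.
An 8× gap closes after 3 halvings: 3 × 48.00 ≈ 144 years.

approximately 144 years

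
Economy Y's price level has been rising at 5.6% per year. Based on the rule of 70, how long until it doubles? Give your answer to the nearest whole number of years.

13 years

Doubling time ≈ 70 / 5.6 = 12.50 years.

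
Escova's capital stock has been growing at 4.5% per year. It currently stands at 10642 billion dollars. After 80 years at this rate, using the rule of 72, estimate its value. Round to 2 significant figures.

It doubles every 72/4.5 ≈ 16.00 years, so 80 years is 5.00 doublings.
2^5.00 ≈ 32.00; 10642 × 32.00 ≈ 340000 billion dollars.

around 340000 billion dollars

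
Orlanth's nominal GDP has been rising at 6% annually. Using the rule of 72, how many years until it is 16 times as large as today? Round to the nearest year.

≈ 48 years

At 6% it doubles every 72/6 ≈ 12.00 years.
16× is 4 doublings, so 4 × 12.00 ≈ 48 years.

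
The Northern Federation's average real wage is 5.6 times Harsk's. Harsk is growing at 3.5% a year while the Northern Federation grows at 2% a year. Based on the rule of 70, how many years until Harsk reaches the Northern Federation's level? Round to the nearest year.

Harsk gains on the Northern Federation at 3.5% − 2% = 1.5 points a year.
At that relative rate the gap halves every 70/1.5 ≈ 46.67 years.
A 5.6 times gap takes log₂(5.6) ≈ 2.49 halvings to close: 2.49 × 46.67 ≈ 116 years.

around 116 years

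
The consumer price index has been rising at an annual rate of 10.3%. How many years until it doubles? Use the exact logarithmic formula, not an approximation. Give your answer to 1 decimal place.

7.1 years

t = ln(2) / ln(1 + 0.103) = 0.6931 / 0.098034 ≈ 7.07.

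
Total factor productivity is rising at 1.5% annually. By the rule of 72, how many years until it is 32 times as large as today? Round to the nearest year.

Doubling time ≈ 72/1.5 = 48.00 years.
Getting to 32× needs 5 doublings: 5 × 48.00 ≈ 240 years.

approximately 240 years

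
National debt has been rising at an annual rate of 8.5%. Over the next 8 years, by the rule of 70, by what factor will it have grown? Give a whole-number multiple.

approximately 2 times

Doubling time ≈ 70/8.5 = 8.24 years.
8/8.24 ≈ 1 doubling, so about 2^1 = 2×.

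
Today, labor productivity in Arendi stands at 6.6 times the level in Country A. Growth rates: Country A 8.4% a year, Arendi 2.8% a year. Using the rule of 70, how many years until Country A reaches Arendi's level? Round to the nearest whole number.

The growth-rate gap is 8.4% − 2.8% = 5.6 percentage points.
So the ratio between them halves every 70/5.6 ≈ 12.50 years.
A 6.6 times gap takes log₂(6.6) ≈ 2.72 halvings to close: 2.72 × 12.50 ≈ 34 years.

approximately 34 years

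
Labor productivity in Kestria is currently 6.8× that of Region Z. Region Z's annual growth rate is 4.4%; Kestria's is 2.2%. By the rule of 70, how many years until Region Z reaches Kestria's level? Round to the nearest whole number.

≈ 88 years

The growth-rate gap is 4.4% − 2.2% = 2.2 percentage points.
So the ratio between them halves every 70/2.2 ≈ 31.82 years.
A 6.8× gap takes log₂(6.8) ≈ 2.77 halvings to close: 2.77 × 31.82 ≈ 88 years.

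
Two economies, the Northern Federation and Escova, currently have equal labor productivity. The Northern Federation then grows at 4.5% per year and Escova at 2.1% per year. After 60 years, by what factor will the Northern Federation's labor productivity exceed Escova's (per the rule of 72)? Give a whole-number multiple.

roughly 4 times

the Northern Federation pulls ahead at 2.4 pp per year, so the ratio doubles every 72/2.4 ≈ 30.00 years.
In 60 years that's 2.00 doublings: 2^2.00 ≈ 4.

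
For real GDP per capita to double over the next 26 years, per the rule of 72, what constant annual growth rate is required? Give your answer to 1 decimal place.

72 / 26 ≈ 2.77, so about 2.8% annually.

about 2.8%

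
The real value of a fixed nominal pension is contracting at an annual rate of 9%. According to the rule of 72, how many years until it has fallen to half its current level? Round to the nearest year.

roughly 8 years

The rule works in reverse for decay: 72/9 ≈ 8.00 years to halve.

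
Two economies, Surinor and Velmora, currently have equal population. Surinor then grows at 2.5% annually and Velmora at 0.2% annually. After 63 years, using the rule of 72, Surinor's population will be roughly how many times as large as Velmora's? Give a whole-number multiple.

about 4 times

Rate gap = 2.5% − 0.2% = 2.3 points.
The ratio doubles every 72/2.3 ≈ 31.30 years.
63/31.30 ≈ 2.01 doublings → ratio ≈ 2^2.01 ≈ 4.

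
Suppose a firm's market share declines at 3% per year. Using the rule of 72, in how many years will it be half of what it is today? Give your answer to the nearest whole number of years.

Halving time ≈ 72 / 3 = 24.00 → 24 years.

roughly 24 years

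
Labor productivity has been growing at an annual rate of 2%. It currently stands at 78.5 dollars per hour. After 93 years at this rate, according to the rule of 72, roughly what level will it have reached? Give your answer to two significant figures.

It doubles every 72/2 ≈ 36.00 years, so 93 years is 2.58 doublings.
2^2.58 ≈ 5.98; 78.5 × 5.98 ≈ 470 dollars per hour.

roughly 470 dollars per hour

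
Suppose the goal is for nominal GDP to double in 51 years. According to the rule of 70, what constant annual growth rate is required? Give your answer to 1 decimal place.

around 1.4%

70 / 51 ≈ 1.37, so about 1.4% annually.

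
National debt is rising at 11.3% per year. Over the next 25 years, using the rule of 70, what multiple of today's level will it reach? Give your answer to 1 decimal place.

Doubles every ≈ 6.19 years (70/11.3).
25 years is 4.04 doublings; 2^4.04 ≈ 16.4×.

≈ 16.4 times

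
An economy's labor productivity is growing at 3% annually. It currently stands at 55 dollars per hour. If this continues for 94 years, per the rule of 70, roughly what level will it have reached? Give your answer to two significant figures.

It doubles every 70/3 ≈ 23.33 years, so 94 years is 4.03 doublings.
2^4.03 ≈ 16.34; 55 × 16.34 ≈ 900 dollars per hour.

≈ 900 dollars per hour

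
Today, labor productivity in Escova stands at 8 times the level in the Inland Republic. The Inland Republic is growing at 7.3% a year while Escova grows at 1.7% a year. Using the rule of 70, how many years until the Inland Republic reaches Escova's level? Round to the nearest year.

approximately 38 years

the Inland Republic gains on Escova at 7.3% − 1.7% = 5.6 points a year.
At that relative rate the gap halves every 70/5.6 ≈ 12.50 years.
An 8 times gap closes after 3 halvings: 3 × 12.50 ≈ 38 years.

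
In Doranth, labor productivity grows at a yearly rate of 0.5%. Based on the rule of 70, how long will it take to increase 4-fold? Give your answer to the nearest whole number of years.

around 280 years

One doubling takes 70/0.5 = 140.00 years.
Getting to 4× needs 2 doublings: 2 × 140.00 ≈ 280 years.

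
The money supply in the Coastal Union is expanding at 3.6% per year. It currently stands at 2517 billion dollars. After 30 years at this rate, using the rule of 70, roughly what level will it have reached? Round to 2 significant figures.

7300 billion dollars

Doubling time ≈ 70/3.6 = 19.44 years.
30 years is 30/19.44 ≈ 1.54 doublings, a factor of 2^1.54 ≈ 2.91.
2517 × 2.91 ≈ 7300 billion dollars.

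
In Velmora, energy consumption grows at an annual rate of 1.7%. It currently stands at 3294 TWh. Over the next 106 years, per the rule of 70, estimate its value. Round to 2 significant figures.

≈ 20000 TWh

Doubling time ≈ 70/1.7 = 41.18 years.
106 years is 106/41.18 ≈ 2.57 doublings, a factor of 2^2.57 ≈ 5.94.
3294 × 5.94 ≈ 20000 TWh.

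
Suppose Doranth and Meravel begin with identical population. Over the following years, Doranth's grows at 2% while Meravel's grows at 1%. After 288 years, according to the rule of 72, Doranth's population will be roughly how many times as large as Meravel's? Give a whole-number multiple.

Doranth pulls ahead at 1 pp per year, so the ratio doubles every 72/1 ≈ 72.00 years.
In 288 years that's 4.00 doublings: 2^4.00 ≈ 16.

around 16 times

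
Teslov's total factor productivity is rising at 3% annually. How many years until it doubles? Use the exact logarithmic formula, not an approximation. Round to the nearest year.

23 years

t = ln(2) / ln(1 + 0.03) = 0.6931 / 0.029559 ≈ 23.45.
≈ 23 years.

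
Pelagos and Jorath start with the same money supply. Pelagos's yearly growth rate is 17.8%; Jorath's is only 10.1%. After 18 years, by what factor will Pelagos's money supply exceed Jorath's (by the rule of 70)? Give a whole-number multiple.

Only the 7.7-point difference matters.
70/7.7 ≈ 9.09 years per doubling of the ratio; 18 years gives 1.98 doublings, so ≈ 4×.

≈ 4 times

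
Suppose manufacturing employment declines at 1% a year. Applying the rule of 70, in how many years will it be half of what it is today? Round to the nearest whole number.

Halving time ≈ 70 / 1 = 70.00 → 70 years.

70 years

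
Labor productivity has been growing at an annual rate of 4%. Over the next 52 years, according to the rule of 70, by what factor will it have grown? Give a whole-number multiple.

roughly 8 times

Doubling time ≈ 70/4 = 17.50 years.
52/17.50 ≈ 3 doublings, so about 2^3 = 8×.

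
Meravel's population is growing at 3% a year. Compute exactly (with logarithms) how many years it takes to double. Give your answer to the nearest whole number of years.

23 years

t = ln(2) / ln(1 + 0.03) = 0.6931 / 0.029559 ≈ 23.45.
≈ 23 years.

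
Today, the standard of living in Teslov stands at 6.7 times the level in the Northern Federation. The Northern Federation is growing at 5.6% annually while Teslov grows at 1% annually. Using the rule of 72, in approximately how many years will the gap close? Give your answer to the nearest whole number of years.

43 years

The growth-rate gap is 5.6% − 1% = 4.6 percentage points.
So the ratio between them halves every 72/4.6 ≈ 15.65 years.
A 6.7 times gap takes log₂(6.7) ≈ 2.74 halvings to close: 2.74 × 15.65 ≈ 43 years.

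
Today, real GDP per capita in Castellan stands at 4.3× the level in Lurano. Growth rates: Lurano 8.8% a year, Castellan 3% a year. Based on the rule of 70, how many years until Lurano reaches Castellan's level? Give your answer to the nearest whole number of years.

roughly 25 years

Lurano gains on Castellan at 8.8% − 3% = 5.8 points a year.
At that relative rate the gap halves every 70/5.8 ≈ 12.07 years.
A 4.3× gap takes log₂(4.3) ≈ 2.10 halvings to close: 2.10 × 12.07 ≈ 25 years.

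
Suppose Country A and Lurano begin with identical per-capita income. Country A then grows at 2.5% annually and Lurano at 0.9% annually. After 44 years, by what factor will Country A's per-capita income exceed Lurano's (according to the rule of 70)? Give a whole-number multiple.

approximately 2 times

Country A pulls ahead at 1.6 pp per year, so the ratio doubles every 70/1.6 ≈ 43.75 years.
In 44 years that's 1.01 doublings: 2^1.01 ≈ 2.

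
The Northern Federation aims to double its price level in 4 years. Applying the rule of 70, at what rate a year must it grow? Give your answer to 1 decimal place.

≈ 17.5%

70 / 4 ≈ 17.50, so about 17.5% a year.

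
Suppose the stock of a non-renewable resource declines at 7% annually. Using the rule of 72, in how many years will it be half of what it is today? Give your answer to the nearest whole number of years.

Halving time ≈ 72 / 7 = 10.29 → 10 years.

roughly 10 years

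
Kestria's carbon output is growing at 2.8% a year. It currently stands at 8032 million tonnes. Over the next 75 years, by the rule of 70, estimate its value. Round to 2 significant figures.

around 64000 million tonnes

Doubling time ≈ 70/2.8 = 25.00 years.
75 years is 75/25.00 ≈ 3.00 doublings, a factor of 2^3.00 ≈ 8.00.
8032 × 8.00 ≈ 64000 million tonnes.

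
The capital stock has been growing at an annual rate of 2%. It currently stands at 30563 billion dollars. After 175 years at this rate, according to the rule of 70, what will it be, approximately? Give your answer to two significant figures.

It doubles every 70/2 ≈ 35.00 years, so 175 years is 5.00 doublings.
2^5.00 ≈ 32.00; 30563 × 32.00 ≈ 980000 billion dollars.

about 980000 billion dollars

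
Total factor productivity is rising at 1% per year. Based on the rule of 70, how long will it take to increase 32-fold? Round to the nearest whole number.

Doubling time ≈ 70/1 = 70.00 years.
32 = 2^5, so 5 doublings → 350 years.

350 years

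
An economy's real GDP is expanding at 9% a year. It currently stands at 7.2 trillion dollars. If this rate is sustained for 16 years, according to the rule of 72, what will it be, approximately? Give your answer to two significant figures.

Doubling time ≈ 72/9 = 8.00 years.
16 years is 16/8.00 ≈ 2.00 doublings, a factor of 2^2.00 ≈ 4.00.
7.2 × 4.00 ≈ 29 trillion dollars.

approximately 29 trillion dollars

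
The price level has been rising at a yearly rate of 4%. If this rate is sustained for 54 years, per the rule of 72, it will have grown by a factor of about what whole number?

Doubling time ≈ 72/4 = 18.00 years.
54/18.00 ≈ 3 doublings, so about 2^3 = 8×.

≈ 8 times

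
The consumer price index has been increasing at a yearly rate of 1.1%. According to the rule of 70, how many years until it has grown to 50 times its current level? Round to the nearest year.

about 359 years

Doubling time ≈ 70/1.1 = 63.64 years.
Reaching 50× takes log₂(50) ≈ 5.64 doublings.
5.64 × 63.64 ≈ 359 years.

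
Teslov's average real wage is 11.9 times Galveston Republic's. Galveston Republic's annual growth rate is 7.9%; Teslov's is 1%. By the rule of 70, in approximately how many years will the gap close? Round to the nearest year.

Galveston Republic gains on Teslov at 7.9% − 1% = 6.9 points a year.
At that relative rate the gap halves every 70/6.9 ≈ 10.14 years.
An 11.9 times gap takes log₂(11.9) ≈ 3.57 halvings to close: 3.57 × 10.14 ≈ 36 years.

36 years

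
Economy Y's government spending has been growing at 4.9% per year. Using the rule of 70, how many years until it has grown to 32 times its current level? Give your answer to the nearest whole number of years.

One doubling takes 70/4.9 = 14.29 years.
32 = 2^5, so 5 doublings → 71 years.

71 years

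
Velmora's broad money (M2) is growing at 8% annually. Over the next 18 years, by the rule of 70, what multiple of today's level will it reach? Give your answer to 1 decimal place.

4.2 times

Doubling time ≈ 70/8 = 8.75 years.
18 years / 8.75 ≈ 2.06 doublings → factor 2^2.06 ≈ 4.2.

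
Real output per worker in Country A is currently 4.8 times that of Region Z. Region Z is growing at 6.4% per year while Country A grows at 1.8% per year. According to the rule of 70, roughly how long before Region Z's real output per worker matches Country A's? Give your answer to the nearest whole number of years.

approximately 34 years

Region Z gains on Country A at 6.4% − 1.8% = 4.6 points a year.
At that relative rate the gap halves every 70/4.6 ≈ 15.22 years.
A 4.8 times gap takes log₂(4.8) ≈ 2.26 halvings to close: 2.26 × 15.22 ≈ 34 years.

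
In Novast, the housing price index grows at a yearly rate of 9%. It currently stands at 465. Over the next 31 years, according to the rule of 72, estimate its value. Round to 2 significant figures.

6800

It doubles every 72/9 ≈ 8.00 years, so 31 years is 3.88 doublings.
2^3.88 ≈ 14.72; 465 × 14.72 ≈ 6800.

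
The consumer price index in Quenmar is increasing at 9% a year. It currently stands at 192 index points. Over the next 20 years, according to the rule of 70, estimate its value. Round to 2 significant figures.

It doubles every 70/9 ≈ 7.78 years, so 20 years is 2.57 doublings.
2^2.57 ≈ 5.94; 192 × 5.94 ≈ 1100 index points.

roughly 1100 index points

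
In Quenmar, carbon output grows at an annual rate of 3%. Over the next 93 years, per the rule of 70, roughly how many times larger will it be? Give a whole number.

≈ 16 times

Doubling time ≈ 70/3 = 23.33 years.
93/23.33 ≈ 4 doublings, so about 2^4 = 16×.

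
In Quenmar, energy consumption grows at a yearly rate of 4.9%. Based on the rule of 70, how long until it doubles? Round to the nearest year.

≈ 14 years

70/4.9 ≈ 14.29, so it doubles roughly every 14 years.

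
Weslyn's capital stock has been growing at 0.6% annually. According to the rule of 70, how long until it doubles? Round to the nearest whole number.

70/0.6 ≈ 116.67, so it doubles roughly every 117 years.

around 117 years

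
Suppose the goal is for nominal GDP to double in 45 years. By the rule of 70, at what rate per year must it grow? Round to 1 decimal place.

70 / 45 ≈ 1.56, so about 1.6% per year.

1.6%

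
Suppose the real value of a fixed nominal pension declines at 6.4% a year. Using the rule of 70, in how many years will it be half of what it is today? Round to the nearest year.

≈ 11 years

Falling at 6.4%, it halves about every 70/6.4 = 10.94 years.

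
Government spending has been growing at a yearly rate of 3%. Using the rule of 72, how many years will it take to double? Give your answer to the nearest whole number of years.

At 3%, doubling takes about 72/3 = 24.00 years.

≈ 24 years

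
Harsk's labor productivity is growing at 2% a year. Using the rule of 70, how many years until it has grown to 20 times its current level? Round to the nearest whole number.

≈ 151 years

Doubling time ≈ 70/2 = 35.00 years.
20× is log₂ 20 ≈ 4.32 doublings, so ≈ 4.32 × 35.00 = 151 years.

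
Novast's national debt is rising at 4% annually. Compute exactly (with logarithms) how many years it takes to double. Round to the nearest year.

t = ln(2) / ln(1 + 0.04) = 0.6931 / 0.039221 ≈ 17.67.
≈ 18 years.

18 years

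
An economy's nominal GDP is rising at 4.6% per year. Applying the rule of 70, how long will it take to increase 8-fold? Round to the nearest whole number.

46 years

One doubling takes 70/4.6 = 15.22 years.
8× is 3 doublings, so 3 × 15.22 ≈ 46 years.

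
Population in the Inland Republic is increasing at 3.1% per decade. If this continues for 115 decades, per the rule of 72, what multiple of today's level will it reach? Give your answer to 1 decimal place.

Doubling time ≈ 72/3.1 = 23.23 decades.
115 decades / 23.23 ≈ 4.95 doublings → factor 2^4.95 ≈ 30.9.

approximately 30.9 times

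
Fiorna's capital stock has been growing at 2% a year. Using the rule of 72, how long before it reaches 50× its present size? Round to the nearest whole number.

Doubling time ≈ 72/2 = 36.00 years.
50× is log₂ 50 ≈ 5.64 doublings, so ≈ 5.64 × 36.00 = 203 years.

≈ 203 years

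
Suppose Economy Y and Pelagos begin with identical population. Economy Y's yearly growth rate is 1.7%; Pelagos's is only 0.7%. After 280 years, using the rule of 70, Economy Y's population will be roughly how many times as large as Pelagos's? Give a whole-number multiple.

16 times

Only the 1-point difference matters.
70/1 ≈ 70.00 years per doubling of the ratio; 280 years gives 4.00 doublings, so ≈ 16×.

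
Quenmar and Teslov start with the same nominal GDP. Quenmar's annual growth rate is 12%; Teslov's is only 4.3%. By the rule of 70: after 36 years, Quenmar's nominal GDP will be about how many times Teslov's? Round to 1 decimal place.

Only the 7.7-point difference matters.
70/7.7 ≈ 9.09 years per doubling of the ratio; 36 years gives 3.96 doublings, so ≈ 15.6×.

roughly 15.6 times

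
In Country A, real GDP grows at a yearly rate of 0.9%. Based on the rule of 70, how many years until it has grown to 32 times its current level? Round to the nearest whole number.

389 years

At 0.9% it doubles every 70/0.9 ≈ 77.78 years.
Getting to 32× needs 5 doublings: 5 × 77.78 ≈ 389 years.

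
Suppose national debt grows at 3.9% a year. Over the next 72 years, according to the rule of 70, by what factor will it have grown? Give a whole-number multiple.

around 16 times

At 3.9% one doubling takes ≈ 17.95 years; 72 years is 4 of them, so ×16.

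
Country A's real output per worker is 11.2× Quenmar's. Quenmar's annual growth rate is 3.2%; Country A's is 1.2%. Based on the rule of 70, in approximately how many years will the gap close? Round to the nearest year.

Quenmar gains on Country A at 3.2% − 1.2% = 2 points a year.
At that relative rate the gap halves every 70/2 ≈ 35.00 years.
An 11.2× gap takes log₂(11.2) ≈ 3.49 halvings to close: 3.49 × 35.00 ≈ 122 years.

122 years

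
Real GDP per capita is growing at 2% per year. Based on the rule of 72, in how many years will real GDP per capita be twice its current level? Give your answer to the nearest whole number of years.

At 2%, doubling takes about 72/2 = 36.00 years.

≈ 36 years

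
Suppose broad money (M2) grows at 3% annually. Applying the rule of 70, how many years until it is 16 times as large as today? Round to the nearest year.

≈ 93 years

Doubling time ≈ 70/3 = 23.33 years.
16 = 2^4, so 4 doublings → 93 years.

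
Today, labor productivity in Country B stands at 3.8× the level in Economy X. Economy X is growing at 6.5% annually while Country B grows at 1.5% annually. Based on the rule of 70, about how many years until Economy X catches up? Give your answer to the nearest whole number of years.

Economy X gains on Country B at 6.5% − 1.5% = 5 points a year.
At that relative rate the gap halves every 70/5 ≈ 14.00 years.
A 3.8× gap takes log₂(3.8) ≈ 1.93 halvings to close: 1.93 × 14.00 ≈ 27 years.

27 years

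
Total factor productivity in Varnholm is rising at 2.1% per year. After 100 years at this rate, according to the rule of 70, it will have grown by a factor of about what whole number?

Doubling time ≈ 70/2.1 = 33.33 years.
100/33.33 ≈ 3 doublings, so about 2^3 = 8×.

approximately 8 times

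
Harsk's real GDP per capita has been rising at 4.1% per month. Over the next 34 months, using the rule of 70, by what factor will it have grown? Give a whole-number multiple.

70/4.1 ≈ 17.07 months per doubling.
34 months fits 2 doublings: 2^2 = 4.

about 4 times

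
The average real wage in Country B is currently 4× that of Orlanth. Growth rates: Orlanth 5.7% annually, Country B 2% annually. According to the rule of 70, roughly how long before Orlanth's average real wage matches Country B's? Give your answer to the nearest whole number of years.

The growth-rate gap is 5.7% − 2% = 3.7 percentage points.
So the ratio between them halves every 70/3.7 ≈ 18.92 years.
A 4× gap closes after 2 halvings: 2 × 18.92 ≈ 38 years.

38 years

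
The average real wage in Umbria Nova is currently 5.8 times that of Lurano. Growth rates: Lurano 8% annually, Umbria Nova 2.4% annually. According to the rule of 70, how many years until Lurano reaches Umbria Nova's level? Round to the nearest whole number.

about 32 years

What matters is the difference: 5.6 pp.
Rule of 70 on the gap: the ratio halves every 70/5.6 ≈ 12.50 years.
A 5.8 times gap takes log₂(5.8) ≈ 2.54 halvings to close: 2.54 × 12.50 ≈ 32 years.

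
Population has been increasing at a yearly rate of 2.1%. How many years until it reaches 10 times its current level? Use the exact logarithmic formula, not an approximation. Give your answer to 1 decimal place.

110.8 years

t = ln(10) / ln(1 + 0.021) = 2.3026 / 0.020783 ≈ 110.79.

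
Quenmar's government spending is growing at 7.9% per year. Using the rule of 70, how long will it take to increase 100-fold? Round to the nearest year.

about 59 years

At 7.9% it doubles every 70/7.9 ≈ 8.86 years.
100× is log₂ 100 ≈ 6.64 doublings, so ≈ 6.64 × 8.86 = 59 years.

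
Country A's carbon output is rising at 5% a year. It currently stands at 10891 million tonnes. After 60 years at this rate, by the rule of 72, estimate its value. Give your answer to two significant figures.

It doubles every 72/5 ≈ 14.40 years, so 60 years is 4.17 doublings.
2^4.17 ≈ 18.00; 10891 × 18.00 ≈ 200000 million tonnes.

approximately 200000 million tonnes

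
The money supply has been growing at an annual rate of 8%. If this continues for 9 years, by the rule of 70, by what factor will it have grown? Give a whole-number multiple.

At 8% one doubling takes ≈ 8.75 years; 9 years is 1 of them, so ×2.

approximately 2 times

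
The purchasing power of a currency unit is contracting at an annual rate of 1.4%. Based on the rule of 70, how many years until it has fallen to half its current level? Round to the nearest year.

approximately 50 years

Falling at 1.4%, it halves about every 70/1.4 = 50.00 years.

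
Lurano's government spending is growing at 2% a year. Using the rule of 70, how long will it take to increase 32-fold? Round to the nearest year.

175 years

At 2% it doubles every 70/2 ≈ 35.00 years.
32× is 5 doublings, so 5 × 35.00 ≈ 175 years.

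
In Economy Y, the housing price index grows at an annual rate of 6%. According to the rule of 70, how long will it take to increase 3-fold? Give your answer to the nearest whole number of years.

approximately 18 years

One doubling takes 70/6 = 11.67 years.
3× is log₂ 3 ≈ 1.58 doublings, so ≈ 1.58 × 11.67 = 18 years.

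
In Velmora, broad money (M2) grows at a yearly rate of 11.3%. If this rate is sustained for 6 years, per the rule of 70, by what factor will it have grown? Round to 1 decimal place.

Doubling time ≈ 70/11.3 = 6.19 years.
6 years / 6.19 ≈ 0.97 doublings → factor 2^0.97 ≈ 2.0.

about 2.0 times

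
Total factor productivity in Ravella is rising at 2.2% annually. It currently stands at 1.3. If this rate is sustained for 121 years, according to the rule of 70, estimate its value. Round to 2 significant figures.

It doubles every 70/2.2 ≈ 31.82 years, so 121 years is 3.80 doublings.
2^3.80 ≈ 13.93; 1.3 × 13.93 ≈ 18.

roughly 18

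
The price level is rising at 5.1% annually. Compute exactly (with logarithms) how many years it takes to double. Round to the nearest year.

14 years

t = ln(2) / ln(1 + 0.051) = 0.6931 / 0.049742 ≈ 13.93.
≈ 14 years.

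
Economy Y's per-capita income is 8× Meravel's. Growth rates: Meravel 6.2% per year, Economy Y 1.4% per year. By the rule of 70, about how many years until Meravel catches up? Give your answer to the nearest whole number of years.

approximately 44 years

The growth-rate gap is 6.2% − 1.4% = 4.8 percentage points.
So the ratio between them halves every 70/4.8 ≈ 14.58 years.
An 8× gap closes after 3 halvings: 3 × 14.58 ≈ 44 years.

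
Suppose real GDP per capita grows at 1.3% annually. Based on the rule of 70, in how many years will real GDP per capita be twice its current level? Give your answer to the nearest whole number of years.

approximately 54 years

Doubling time ≈ 70 / 1.3 = 53.85 years.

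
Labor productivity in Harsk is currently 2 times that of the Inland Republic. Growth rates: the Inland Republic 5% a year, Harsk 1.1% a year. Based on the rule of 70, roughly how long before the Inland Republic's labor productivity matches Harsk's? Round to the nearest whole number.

What matters is the difference: 3.9 pp.
Rule of 70 on the gap: the ratio halves every 70/3.9 ≈ 17.95 years.
A 2 times gap closes after 1 halving: 1 × 17.95 ≈ 18 years.

18 years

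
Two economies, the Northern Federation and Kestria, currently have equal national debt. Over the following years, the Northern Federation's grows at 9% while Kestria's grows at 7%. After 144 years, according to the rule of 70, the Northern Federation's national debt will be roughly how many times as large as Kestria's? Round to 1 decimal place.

Rate gap = 9% − 7% = 2 points.
The ratio doubles every 70/2 ≈ 35.00 years.
144/35.00 ≈ 4.11 doublings → ratio ≈ 2^4.11 ≈ 17.3.

≈ 17.3 times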